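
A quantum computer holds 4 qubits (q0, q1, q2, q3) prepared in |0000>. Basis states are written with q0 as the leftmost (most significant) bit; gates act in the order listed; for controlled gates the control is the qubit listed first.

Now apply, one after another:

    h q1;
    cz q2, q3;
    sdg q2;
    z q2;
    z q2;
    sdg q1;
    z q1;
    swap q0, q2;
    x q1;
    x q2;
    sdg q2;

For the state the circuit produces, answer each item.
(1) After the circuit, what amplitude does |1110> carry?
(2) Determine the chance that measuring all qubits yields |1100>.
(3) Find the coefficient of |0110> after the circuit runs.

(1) The amplitude on |1110> is 0.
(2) A full measurement returns |1100> with probability 0.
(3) The amplitude on |0110> is -sqrt(2)*I/2.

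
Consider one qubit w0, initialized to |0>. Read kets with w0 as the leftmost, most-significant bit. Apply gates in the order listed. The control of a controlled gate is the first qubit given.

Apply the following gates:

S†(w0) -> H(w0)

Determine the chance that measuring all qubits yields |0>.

Outcome |0> occurs with probability 1/2.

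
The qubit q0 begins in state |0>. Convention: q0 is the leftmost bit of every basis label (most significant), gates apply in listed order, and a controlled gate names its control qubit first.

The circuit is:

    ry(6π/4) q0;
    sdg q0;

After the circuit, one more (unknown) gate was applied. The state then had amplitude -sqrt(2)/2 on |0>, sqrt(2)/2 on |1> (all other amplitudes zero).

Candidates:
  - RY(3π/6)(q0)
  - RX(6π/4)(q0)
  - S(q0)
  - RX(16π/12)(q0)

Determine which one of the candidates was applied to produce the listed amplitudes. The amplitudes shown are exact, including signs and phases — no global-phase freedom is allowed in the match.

It was S(q0) that produced the state shown.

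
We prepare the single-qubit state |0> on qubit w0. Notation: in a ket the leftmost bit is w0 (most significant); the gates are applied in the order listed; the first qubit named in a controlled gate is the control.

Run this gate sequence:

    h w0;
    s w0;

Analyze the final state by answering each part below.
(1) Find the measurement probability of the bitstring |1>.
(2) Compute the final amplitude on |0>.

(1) The probability of measuring |1> is 1/2.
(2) |0> carries amplitude sqrt(2)/2 in the final state.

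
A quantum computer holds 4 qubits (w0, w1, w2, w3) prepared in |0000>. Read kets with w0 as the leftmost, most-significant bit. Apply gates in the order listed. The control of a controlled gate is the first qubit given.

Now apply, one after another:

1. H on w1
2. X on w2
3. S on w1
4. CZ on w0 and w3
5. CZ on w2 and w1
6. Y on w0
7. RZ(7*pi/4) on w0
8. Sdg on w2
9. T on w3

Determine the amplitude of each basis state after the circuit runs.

The resulting statevector has amplitude sqrt(2)*exp(7*I*pi/8)/2 on |1010>, sqrt(2)*exp(3*I*pi/8)/2 on |1110>, and 0 on every other basis state.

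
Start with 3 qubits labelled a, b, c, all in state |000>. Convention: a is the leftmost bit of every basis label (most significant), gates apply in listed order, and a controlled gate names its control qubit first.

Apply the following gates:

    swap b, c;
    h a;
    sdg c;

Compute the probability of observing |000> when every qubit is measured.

Outcome |000> occurs with probability 1/2.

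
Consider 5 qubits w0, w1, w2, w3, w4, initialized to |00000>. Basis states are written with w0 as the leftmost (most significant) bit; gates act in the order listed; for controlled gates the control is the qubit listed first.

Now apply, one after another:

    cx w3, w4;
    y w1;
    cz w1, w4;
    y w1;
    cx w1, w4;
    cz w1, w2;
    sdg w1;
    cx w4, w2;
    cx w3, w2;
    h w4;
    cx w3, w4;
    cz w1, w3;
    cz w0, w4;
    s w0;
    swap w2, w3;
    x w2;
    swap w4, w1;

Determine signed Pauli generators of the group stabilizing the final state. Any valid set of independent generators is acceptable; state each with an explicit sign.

The stabilizer group can be generated by +IXIII, +ZIIII, -IIZII, +IIIZI, +IIIIZ, among other valid generating sets.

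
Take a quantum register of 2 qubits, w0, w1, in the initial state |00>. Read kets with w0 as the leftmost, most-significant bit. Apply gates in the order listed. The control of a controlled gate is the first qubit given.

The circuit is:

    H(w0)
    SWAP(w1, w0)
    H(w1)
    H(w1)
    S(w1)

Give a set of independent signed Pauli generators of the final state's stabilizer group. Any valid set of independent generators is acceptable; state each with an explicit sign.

The final state is stabilized by the group generated by +IY, +ZI; other independent generating sets are equally valid.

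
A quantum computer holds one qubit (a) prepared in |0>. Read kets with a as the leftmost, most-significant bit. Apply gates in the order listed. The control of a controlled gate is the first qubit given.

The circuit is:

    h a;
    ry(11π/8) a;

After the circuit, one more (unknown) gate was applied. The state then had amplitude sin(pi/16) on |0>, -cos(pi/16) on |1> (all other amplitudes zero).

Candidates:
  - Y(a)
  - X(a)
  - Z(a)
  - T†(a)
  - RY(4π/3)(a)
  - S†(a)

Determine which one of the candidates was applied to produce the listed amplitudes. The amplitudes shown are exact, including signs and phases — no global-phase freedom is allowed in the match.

The applied gate was X(a).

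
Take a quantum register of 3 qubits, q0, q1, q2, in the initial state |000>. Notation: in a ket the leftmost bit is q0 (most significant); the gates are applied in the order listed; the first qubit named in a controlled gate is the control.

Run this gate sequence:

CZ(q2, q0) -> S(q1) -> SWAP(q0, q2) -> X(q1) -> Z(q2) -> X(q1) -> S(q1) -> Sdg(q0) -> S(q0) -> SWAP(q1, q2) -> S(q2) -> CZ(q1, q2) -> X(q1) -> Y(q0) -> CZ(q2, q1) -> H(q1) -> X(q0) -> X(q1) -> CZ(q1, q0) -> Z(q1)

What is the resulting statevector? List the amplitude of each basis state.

The final amplitudes are -sqrt(2)*I/2 on |000>, -sqrt(2)*I/2 on |010>, and 0 on every other basis state.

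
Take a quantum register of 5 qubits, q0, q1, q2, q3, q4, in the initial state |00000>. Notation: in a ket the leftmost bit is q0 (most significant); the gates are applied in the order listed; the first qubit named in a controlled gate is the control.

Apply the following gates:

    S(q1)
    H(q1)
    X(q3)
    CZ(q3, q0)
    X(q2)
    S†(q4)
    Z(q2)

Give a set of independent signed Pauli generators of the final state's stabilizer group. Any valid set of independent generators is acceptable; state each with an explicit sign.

The stabilizer group can be generated by +IXIII, +ZIIII, -IIZII, -IIIZI, +IIIIZ, among other valid generating sets.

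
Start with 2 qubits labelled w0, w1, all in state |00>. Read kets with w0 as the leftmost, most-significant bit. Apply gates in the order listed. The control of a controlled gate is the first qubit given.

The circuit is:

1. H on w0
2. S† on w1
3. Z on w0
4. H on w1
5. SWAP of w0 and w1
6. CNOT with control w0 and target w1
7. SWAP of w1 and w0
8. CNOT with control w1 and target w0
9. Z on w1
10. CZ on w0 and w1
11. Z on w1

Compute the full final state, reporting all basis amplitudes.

After the circuit, the state carries amplitude 1/2 on |00>, 1/2 on |01>, -1/2 on |10>, 1/2 on |11>.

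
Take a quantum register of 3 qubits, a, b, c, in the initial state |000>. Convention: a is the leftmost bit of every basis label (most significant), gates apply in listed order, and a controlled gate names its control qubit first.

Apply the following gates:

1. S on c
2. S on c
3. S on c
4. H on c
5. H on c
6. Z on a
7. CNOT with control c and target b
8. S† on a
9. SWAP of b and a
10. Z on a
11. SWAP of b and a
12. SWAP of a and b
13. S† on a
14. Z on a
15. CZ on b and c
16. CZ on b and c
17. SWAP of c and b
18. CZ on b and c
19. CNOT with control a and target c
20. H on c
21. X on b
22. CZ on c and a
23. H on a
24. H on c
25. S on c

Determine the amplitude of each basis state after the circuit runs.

The resulting statevector has amplitude sqrt(2)/2 on |010>, sqrt(2)/2 on |110>, and 0 on every other basis state.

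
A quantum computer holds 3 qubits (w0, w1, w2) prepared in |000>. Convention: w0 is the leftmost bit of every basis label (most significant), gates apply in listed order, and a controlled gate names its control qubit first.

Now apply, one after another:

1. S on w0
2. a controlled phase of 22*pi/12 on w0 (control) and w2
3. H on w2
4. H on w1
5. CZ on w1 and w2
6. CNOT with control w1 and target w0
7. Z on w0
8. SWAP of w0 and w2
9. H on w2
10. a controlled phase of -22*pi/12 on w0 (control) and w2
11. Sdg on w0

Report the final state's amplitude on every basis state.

After the circuit, the state carries amplitude sqrt(2)/4 on |000>, sqrt(2)/4 on |001>, -sqrt(2)/4 on |010>, sqrt(2)/4 on |011>, -sqrt(2)*I/4 on |100>, -sqrt(2)*exp(2*I*pi/3)/4 on |101>, -sqrt(2)*I/4 on |110>, sqrt(2)*exp(2*I*pi/3)/4 on |111>.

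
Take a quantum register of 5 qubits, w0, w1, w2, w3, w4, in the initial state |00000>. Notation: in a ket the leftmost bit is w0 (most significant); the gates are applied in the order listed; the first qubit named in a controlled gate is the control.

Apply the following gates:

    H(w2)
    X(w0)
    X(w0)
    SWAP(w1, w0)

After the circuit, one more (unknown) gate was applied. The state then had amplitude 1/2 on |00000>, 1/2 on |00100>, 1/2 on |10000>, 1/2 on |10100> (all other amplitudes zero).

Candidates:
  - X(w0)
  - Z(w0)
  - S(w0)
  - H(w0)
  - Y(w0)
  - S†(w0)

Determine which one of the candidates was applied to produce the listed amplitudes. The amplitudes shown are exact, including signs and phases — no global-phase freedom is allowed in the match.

The applied gate was H(w0). Key observation: steps 2-3 multiply out to the identity, so the circuit reduces to the remaining gates.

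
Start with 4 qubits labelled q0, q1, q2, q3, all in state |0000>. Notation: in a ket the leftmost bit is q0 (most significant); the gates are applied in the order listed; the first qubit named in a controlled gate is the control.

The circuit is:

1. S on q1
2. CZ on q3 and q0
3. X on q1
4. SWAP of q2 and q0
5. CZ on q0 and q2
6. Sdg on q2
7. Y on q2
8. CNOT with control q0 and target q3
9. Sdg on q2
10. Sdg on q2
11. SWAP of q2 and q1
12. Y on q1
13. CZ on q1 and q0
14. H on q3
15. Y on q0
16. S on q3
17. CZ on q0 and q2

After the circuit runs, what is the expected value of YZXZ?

The observable YZXZ averages to 0.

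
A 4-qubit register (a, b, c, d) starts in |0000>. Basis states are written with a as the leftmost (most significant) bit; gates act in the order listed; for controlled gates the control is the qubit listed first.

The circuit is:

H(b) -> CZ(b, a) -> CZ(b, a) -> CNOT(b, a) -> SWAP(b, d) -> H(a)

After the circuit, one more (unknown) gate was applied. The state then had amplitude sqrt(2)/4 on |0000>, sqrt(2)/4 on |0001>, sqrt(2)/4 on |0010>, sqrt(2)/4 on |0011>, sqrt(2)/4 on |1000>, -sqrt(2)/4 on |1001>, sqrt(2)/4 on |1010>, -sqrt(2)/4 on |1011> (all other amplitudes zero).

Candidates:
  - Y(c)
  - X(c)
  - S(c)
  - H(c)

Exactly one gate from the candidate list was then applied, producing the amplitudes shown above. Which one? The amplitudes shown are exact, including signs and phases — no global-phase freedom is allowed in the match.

The unique candidate consistent with the amplitudes is H(c). Key observation: gates 2-3 undo each other exactly, leaving only the rest of the circuit to track.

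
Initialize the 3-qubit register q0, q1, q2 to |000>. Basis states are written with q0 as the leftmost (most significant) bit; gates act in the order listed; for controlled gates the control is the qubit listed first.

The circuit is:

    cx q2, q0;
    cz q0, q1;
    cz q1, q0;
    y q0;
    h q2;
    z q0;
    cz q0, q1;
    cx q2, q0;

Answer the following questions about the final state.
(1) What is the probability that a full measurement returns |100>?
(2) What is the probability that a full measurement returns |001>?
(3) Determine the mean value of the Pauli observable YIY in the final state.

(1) Outcome |100> occurs with probability 1/2.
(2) The probability of measuring |001> is 1/2.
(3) The expectation value of YIY is 1.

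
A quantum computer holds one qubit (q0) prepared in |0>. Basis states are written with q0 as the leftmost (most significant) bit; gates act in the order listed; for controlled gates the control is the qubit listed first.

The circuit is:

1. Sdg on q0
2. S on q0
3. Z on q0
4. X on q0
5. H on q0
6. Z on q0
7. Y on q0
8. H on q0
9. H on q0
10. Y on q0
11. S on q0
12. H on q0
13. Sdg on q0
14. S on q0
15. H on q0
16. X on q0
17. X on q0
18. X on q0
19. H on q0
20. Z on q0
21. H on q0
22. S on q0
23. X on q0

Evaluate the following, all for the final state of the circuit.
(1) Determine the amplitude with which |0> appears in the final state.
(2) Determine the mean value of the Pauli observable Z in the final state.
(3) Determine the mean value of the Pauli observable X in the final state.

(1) The amplitude on |0> is -sqrt(2)/2.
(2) In the final state, Z has expectation 0.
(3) The expectation value of X is -1.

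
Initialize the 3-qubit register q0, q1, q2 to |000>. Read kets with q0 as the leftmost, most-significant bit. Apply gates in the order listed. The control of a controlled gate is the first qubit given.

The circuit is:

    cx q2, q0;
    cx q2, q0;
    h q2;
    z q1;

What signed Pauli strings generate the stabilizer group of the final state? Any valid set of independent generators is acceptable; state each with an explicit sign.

The stabilizer group can be generated by +IIX, +ZII, +IZI, among other valid generating sets.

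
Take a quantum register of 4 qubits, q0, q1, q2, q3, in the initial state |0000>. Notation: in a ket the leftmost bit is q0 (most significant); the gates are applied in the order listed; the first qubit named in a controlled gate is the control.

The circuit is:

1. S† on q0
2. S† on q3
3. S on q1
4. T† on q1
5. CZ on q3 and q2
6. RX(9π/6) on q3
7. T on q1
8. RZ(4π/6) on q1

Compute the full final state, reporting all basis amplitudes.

The resulting statevector has amplitude sqrt(2)*exp(2*I*pi/3)/2 on |0000>, -sqrt(2)*exp(I*pi/6)/2 on |0001>, and 0 on every other basis state.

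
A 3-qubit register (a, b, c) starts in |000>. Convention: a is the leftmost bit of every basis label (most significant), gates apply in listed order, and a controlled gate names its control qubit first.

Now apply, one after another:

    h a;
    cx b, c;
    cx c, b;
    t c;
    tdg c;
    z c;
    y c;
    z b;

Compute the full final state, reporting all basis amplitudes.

The final amplitudes are sqrt(2)*I/2 on |001>, sqrt(2)*I/2 on |101>, and 0 on every other basis state.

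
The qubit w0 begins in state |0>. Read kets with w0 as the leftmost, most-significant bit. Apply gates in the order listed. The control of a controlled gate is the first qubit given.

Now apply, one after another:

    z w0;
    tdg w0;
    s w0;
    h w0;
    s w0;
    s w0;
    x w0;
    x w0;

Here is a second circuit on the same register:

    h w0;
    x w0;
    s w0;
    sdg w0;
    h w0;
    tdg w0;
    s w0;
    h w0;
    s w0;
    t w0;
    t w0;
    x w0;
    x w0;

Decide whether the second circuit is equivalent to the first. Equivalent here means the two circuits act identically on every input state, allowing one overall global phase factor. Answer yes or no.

Yes — the two circuits implement the same unitary up to a global phase.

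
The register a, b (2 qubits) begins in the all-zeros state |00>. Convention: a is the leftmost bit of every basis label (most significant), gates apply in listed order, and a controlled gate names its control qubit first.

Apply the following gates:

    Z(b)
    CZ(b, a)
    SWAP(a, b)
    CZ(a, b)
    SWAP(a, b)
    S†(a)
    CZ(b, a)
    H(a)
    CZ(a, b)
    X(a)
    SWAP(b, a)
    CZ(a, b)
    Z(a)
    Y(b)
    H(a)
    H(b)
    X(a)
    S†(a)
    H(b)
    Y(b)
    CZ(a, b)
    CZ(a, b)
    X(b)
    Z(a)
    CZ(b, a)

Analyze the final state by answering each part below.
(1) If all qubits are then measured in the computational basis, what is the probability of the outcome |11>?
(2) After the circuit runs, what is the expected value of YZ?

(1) The probability of measuring |11> is 1/4.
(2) In the final state, YZ has expectation 1.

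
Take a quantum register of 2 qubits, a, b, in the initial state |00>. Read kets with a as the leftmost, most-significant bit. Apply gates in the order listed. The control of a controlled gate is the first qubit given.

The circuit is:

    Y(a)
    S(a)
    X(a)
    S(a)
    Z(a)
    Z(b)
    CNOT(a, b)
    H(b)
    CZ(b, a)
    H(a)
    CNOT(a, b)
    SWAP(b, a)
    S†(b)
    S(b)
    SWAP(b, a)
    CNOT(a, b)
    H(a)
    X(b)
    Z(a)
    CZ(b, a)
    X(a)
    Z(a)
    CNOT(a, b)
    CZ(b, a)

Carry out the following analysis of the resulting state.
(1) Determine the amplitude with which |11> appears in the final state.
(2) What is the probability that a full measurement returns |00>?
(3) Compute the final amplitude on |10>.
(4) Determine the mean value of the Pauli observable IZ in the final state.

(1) The amplitude on |11> is -sqrt(2)/2. Key observation: gates 10-17 undo each other exactly, leaving only the rest of the circuit to track.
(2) Outcome |00> occurs with probability 0.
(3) The amplitude on |10> is sqrt(2)/2.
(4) In the final state, IZ has expectation 0.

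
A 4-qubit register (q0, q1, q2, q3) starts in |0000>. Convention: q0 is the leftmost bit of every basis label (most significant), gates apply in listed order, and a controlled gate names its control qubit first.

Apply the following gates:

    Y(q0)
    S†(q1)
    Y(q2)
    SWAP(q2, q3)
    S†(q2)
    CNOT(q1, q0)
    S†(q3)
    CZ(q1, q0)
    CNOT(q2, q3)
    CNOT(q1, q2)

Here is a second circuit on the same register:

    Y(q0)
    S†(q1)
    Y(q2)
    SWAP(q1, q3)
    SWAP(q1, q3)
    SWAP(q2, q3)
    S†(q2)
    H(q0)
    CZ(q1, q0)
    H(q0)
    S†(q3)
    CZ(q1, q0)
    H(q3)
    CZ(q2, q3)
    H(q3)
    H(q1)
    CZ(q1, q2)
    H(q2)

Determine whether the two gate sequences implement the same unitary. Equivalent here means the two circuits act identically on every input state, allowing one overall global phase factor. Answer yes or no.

No, they are not equivalent — no single phase factor reconciles the two unitaries.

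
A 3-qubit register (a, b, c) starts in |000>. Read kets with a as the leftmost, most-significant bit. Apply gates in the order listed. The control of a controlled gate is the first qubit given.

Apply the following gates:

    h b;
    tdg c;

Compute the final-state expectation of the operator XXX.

In the final state, XXX has expectation 0.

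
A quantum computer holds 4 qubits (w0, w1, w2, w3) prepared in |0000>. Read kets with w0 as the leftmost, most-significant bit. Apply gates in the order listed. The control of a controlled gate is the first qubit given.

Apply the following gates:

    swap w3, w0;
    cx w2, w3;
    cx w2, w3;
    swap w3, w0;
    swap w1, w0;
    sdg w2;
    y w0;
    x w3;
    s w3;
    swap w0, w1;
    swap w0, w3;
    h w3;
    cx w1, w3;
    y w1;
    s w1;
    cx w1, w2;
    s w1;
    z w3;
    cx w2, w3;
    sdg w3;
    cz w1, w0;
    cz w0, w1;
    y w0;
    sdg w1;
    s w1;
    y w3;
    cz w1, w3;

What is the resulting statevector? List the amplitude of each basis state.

The final amplitudes are sqrt(2)/2 on |0000>, sqrt(2)*I/2 on |0001>, and 0 on every other basis state.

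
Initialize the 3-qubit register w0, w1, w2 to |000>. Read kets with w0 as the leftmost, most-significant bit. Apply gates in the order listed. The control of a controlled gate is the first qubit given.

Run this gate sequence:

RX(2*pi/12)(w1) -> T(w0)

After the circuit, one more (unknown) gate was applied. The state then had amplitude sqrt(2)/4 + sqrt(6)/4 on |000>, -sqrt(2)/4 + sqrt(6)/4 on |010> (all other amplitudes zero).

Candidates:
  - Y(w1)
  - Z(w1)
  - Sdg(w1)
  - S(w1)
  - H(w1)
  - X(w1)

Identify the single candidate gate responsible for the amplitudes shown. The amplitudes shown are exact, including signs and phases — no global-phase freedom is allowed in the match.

The unique candidate consistent with the amplitudes is S(w1).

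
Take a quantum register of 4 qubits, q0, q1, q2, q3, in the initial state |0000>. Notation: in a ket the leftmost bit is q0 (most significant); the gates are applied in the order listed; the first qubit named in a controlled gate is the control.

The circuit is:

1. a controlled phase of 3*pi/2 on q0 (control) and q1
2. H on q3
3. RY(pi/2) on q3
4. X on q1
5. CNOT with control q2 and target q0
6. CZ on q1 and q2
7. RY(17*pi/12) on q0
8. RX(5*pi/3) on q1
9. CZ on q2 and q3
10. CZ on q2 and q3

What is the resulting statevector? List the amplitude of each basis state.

After the circuit, the state carries amplitude -I*sqrt(2 - sqrt(2))/8 + I*sqrt(3*sqrt(2) + 6)/8 on |0001>, -sqrt(6 - 3*sqrt(2))/8 + 3*sqrt(sqrt(2) + 2)/8 on |0101>, -I*sqrt(sqrt(2) + 2)/8 - I*sqrt(6 - 3*sqrt(2))/8 on |1001>, -sqrt(3*sqrt(2) + 6)/8 - 3*sqrt(2 - sqrt(2))/8 on |1101>, and 0 on every other basis state.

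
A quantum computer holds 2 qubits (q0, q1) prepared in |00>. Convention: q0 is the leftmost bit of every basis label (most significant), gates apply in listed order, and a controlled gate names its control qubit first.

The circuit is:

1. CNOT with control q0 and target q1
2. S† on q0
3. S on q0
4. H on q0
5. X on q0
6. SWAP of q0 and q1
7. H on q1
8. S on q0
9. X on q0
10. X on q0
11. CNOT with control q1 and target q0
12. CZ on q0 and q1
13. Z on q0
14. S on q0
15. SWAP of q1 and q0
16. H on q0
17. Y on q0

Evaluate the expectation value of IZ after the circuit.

The expectation value of IZ is 1.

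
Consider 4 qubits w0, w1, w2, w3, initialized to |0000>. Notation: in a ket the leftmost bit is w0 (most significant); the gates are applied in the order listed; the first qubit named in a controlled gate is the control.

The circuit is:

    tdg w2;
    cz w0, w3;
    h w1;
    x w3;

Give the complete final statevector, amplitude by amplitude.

The resulting statevector has amplitude sqrt(2)/2 on |0001>, sqrt(2)/2 on |0101>, and 0 on every other basis state.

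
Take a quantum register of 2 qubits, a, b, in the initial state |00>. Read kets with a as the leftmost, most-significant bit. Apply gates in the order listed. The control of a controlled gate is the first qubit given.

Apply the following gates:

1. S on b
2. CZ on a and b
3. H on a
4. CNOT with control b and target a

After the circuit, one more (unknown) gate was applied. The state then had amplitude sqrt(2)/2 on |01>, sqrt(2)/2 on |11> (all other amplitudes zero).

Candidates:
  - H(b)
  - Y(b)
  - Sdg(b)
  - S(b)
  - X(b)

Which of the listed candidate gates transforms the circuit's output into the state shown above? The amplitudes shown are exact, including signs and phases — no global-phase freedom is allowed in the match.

It was X(b) that produced the state shown.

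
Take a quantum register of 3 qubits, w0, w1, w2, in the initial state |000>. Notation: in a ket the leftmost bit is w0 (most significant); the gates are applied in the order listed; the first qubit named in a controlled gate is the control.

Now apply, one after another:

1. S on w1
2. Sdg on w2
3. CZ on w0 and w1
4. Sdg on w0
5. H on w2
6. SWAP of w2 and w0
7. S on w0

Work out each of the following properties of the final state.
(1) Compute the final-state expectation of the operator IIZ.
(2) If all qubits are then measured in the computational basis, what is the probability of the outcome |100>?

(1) The expectation value of IIZ is 1.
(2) A full measurement returns |100> with probability 1/2.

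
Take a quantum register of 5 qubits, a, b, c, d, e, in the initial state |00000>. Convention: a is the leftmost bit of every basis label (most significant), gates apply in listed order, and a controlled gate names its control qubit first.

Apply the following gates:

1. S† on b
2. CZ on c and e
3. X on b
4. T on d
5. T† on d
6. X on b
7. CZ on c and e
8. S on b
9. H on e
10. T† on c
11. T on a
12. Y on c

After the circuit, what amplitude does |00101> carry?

The amplitude on |00101> is sqrt(2)*I/2. Key observation: steps 1-8 multiply out to the identity, so the circuit reduces to the remaining gates.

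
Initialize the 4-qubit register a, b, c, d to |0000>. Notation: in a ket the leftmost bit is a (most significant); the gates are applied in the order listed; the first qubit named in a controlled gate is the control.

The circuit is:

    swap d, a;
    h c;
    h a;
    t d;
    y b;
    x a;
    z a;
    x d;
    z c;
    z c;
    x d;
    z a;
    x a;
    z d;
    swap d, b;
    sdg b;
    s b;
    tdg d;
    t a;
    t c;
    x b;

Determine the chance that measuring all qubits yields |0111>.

Outcome |0111> occurs with probability 1/4. Key observation: gates 6-13 undo each other exactly, leaving only the rest of the circuit to track.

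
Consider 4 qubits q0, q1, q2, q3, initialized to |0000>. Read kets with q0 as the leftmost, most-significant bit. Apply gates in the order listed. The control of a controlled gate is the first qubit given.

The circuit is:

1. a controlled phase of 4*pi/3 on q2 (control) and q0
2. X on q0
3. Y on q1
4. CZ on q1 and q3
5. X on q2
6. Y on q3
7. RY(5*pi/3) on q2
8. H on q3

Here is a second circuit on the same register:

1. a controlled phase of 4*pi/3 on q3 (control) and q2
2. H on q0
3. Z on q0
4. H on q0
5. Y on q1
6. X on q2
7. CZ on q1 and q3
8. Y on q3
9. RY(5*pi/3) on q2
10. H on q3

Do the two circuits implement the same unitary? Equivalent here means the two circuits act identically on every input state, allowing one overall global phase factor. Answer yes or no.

No: there is an input state on which the two circuits produce genuinely different outputs (not merely differing by a phase).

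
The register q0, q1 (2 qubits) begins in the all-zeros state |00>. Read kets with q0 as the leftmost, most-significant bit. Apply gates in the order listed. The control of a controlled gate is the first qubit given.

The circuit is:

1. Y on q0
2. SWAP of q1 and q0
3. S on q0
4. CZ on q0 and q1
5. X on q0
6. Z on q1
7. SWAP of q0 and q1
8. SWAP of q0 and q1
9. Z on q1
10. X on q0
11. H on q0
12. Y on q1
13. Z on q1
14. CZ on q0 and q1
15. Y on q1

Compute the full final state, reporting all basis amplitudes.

The resulting statevector has amplitude 0 on |00>, sqrt(2)*I/2 on |01>, 0 on |10>, sqrt(2)*I/2 on |11>. Key observation: steps 5-10 multiply out to the identity, so the circuit reduces to the remaining gates.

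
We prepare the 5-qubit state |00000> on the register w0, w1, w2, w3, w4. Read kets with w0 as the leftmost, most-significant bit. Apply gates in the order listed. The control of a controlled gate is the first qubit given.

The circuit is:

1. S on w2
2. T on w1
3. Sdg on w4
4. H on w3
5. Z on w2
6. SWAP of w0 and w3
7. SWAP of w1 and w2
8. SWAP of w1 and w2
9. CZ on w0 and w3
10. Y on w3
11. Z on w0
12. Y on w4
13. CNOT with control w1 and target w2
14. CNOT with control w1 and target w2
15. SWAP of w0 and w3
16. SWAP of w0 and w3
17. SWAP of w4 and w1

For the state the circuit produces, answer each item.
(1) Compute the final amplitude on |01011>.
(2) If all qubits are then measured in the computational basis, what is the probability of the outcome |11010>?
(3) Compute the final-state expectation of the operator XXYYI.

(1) The final state's coefficient on |01011> equals 0. Key observation: steps 15-16 multiply out to the identity, so the circuit reduces to the remaining gates.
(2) The probability of measuring |11010> is 1/2.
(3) In the final state, XXYYI has expectation 0.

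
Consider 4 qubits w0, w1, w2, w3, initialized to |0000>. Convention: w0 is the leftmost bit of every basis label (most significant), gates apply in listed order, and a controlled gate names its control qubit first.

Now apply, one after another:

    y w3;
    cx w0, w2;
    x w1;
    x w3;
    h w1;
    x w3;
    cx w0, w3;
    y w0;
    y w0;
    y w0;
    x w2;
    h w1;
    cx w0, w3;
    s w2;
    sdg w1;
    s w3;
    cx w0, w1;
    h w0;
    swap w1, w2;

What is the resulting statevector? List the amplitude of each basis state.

The resulting statevector has amplitude -sqrt(2)/2 on |0100>, sqrt(2)/2 on |1100>, and 0 on every other basis state.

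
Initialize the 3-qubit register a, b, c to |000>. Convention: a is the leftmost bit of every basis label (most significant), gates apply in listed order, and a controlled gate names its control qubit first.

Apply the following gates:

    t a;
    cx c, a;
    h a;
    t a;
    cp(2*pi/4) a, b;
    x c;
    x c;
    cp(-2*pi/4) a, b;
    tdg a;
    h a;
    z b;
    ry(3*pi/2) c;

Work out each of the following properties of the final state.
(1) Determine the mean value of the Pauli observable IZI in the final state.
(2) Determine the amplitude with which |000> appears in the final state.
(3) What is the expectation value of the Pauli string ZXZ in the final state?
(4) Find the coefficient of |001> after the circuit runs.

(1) The expectation value of IZI is 1. Key observation: the block from step 3 through step 10 cancels to the identity and can be dropped.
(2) |000> carries amplitude -sqrt(2)/2 in the final state.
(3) The expectation value of ZXZ is 0.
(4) The amplitude on |001> is sqrt(2)/2.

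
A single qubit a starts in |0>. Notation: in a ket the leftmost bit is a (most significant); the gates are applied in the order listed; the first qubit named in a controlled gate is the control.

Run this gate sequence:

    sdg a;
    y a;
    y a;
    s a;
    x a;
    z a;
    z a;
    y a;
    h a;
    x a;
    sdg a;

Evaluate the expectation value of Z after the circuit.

In the final state, Z has expectation 0. Key observation: steps 1-4 multiply out to the identity, so the circuit reduces to the remaining gates.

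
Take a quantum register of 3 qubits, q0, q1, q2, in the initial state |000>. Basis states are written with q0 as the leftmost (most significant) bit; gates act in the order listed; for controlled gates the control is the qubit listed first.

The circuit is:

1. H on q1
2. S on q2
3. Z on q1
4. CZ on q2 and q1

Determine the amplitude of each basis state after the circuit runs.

After the circuit, the state carries amplitude sqrt(2)/2 on |000>, -sqrt(2)/2 on |010>, and 0 on every other basis state.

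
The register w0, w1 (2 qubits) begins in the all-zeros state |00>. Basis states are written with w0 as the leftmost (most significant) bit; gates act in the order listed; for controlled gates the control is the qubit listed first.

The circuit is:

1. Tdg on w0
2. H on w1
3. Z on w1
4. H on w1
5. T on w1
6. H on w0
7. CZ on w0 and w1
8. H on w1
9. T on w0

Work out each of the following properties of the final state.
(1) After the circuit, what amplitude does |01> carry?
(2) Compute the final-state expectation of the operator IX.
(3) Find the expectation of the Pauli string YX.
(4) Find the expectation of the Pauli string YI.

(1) |01> carries amplitude -exp(I*pi/4)/2 in the final state.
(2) The expectation value of IX is -1.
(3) In the final state, YX has expectation sqrt(2)/2.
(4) In the final state, YI has expectation -sqrt(2)/2.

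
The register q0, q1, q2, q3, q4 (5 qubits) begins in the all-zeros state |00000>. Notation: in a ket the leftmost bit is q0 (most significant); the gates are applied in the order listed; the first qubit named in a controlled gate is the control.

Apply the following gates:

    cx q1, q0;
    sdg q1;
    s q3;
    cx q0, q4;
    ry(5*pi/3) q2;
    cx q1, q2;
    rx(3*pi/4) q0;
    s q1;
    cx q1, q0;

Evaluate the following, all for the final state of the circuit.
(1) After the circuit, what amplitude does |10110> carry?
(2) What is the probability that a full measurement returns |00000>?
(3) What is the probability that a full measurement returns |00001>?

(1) |10110> carries amplitude 0 in the final state.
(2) The probability of measuring |00000> is 3/8 - 3*sqrt(2)/16.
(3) The probability of measuring |00001> is 0.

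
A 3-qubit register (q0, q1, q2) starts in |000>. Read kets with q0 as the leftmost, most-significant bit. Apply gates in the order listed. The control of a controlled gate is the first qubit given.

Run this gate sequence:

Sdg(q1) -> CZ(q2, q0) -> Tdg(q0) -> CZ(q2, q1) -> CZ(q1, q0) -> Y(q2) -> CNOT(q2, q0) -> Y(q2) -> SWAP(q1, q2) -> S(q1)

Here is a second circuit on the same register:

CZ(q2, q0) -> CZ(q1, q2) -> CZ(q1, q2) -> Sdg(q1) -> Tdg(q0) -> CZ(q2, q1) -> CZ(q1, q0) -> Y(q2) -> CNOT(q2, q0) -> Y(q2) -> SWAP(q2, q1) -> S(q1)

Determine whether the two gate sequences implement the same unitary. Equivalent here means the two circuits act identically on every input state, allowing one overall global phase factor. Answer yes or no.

Yes — the two circuits implement the same unitary up to a global phase.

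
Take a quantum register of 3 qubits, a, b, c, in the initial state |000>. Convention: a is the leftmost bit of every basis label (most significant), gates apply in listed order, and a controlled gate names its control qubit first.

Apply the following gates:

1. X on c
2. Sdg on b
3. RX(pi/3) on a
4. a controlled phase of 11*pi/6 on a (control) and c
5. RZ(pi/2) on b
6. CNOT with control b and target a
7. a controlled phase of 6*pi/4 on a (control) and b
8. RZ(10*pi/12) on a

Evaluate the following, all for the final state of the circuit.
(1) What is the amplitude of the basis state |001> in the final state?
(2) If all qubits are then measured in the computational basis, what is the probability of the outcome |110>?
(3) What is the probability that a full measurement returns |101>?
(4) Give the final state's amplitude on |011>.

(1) The final state's coefficient on |001> equals -sqrt(3)*exp(I*pi/3)/2.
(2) The probability of measuring |110> is 0.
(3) Outcome |101> occurs with probability 1/4.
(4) The amplitude on |011> is 0.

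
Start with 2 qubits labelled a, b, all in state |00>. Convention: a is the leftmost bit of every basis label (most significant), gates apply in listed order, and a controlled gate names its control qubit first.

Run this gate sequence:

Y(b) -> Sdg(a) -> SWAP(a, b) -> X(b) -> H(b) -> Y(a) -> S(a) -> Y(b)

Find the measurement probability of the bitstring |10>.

The probability of measuring |10> is 0.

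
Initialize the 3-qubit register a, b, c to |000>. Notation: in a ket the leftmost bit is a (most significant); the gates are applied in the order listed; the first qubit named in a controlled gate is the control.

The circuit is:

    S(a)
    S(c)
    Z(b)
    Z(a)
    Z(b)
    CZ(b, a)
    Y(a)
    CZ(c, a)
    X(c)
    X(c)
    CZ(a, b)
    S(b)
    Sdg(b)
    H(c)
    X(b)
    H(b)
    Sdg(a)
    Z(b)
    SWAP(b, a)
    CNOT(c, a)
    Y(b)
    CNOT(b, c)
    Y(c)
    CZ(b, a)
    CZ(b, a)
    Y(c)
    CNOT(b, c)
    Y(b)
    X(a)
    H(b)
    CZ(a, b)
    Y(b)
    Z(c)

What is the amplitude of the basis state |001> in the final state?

The final state's coefficient on |001> equals -sqrt(2)*I/4. Key observation: steps 21-28 multiply out to the identity, so the circuit reduces to the remaining gates.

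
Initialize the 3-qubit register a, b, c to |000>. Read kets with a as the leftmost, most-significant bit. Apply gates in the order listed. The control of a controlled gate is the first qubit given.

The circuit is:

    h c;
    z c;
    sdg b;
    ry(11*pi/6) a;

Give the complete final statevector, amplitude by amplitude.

The resulting statevector has amplitude -sqrt(3)/4 - 1/4 on |000>, 1/4 + sqrt(3)/4 on |001>, 0 on |010>, 0 on |011>, -1/4 + sqrt(3)/4 on |100>, 1/4 - sqrt(3)/4 on |101>, 0 on |110>, 0 on |111>.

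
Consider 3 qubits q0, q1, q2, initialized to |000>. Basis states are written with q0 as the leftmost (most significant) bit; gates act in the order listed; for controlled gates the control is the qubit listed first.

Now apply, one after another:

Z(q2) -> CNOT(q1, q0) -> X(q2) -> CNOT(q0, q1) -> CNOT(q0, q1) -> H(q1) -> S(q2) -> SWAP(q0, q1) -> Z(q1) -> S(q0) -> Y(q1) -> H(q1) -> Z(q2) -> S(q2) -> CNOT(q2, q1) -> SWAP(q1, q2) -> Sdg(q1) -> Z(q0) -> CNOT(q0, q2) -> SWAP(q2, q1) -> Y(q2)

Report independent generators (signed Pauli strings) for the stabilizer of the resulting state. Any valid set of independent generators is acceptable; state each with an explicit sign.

The final state is stabilized by the group generated by +YII, -IXI, +IIZ; other independent generating sets are equally valid.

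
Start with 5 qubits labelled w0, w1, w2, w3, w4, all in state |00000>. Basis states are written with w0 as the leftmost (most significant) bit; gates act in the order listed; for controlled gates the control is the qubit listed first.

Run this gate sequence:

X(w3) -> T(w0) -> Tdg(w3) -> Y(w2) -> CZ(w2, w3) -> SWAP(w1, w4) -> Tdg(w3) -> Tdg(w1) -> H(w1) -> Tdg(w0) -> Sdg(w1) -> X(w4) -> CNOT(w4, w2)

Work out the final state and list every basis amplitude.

After the circuit, the state carries amplitude -sqrt(2)/2 on |00011>, sqrt(2)*I/2 on |01011>, and 0 on every other basis state.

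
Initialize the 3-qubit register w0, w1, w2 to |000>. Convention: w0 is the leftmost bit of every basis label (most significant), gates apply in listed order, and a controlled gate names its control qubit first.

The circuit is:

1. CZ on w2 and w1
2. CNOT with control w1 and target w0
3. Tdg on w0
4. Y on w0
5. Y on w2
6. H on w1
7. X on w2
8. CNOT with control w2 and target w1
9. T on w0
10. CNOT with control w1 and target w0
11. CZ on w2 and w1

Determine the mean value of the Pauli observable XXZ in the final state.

The expectation value of XXZ is 1.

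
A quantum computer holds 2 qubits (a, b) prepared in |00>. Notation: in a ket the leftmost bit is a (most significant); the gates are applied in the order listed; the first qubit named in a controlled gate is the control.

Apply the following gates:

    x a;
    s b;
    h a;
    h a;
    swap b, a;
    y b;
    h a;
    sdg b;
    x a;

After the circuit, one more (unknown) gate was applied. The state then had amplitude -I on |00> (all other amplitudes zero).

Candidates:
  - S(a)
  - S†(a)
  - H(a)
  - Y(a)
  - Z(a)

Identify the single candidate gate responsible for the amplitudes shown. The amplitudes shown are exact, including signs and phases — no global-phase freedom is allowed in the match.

The unique candidate consistent with the amplitudes is H(a).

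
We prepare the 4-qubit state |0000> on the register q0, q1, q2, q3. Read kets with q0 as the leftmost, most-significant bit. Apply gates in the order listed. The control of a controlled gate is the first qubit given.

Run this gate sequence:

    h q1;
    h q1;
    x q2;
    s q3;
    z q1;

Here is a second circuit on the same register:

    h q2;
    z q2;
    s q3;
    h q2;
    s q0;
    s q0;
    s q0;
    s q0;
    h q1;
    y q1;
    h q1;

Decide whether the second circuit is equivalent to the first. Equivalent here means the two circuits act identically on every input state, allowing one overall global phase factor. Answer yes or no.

No: there is an input state on which the two circuits produce genuinely different outputs (not merely differing by a phase).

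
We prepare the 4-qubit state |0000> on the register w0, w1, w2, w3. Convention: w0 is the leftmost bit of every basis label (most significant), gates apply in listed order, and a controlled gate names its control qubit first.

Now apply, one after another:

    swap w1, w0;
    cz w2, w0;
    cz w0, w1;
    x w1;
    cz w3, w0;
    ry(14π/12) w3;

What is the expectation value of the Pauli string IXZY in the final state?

In the final state, IXZY has expectation 0.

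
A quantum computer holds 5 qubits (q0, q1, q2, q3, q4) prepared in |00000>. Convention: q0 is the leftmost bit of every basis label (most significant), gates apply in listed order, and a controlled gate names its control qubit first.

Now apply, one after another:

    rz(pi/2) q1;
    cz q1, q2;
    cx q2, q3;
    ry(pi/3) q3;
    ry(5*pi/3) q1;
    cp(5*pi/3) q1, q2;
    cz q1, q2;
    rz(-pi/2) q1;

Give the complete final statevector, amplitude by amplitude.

The resulting statevector has amplitude -3/4 on |00000>, -sqrt(3)/4 on |00010>, -sqrt(3)*I/4 on |01000>, -I/4 on |01010>, and 0 on every other basis state.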